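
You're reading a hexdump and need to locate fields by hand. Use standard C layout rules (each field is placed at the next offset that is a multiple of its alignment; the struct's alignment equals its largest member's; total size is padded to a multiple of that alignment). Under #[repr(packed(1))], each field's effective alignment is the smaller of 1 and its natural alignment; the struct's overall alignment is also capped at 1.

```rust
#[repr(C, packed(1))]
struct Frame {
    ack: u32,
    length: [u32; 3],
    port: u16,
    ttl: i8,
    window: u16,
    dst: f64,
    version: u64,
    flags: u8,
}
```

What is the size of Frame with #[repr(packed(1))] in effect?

ack at 0 (size 4, align 1) → ends 4
length at 4 (size 12, align 1) → ends 16
port at 16 (size 2, align 1) → ends 18
ttl at 18 (size 1, align 1) → ends 19
window at 19 (size 2, align 1) → ends 21
dst at 21 (size 8, align 1) → ends 29
version at 29 (size 8, align 1) → ends 37
flags at 37 (size 1, align 1) → ends 38
total 38 bytes, alignment 1

38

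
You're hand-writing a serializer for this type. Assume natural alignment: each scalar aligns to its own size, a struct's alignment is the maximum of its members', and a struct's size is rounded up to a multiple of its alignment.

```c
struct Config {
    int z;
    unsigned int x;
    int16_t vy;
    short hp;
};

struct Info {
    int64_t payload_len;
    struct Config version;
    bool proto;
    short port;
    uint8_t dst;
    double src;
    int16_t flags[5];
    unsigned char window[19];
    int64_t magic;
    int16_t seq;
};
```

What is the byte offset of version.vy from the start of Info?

Config: @0: z [4B, align 4] → 4; @4: x [4B, align 4] → 8; @8: vy [2B, align 2] → 10; @10: hp [2B, align 2] → 12; size 12, align 4
@0: payload_len [8B, align 8] → 8
@8: version [12B, align 4] → 20
within Config: vy at 8
8 + 8 = 16

16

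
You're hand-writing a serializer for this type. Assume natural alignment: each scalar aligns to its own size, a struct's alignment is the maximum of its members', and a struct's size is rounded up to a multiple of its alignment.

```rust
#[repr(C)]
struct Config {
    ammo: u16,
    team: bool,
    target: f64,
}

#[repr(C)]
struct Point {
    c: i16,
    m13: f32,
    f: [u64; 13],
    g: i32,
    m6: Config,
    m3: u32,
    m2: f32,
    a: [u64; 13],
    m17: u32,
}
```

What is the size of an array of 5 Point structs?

Config: @0: ammo [2B, align 2] → 2; @2: team [1B, align 1] → 3; +5 pad (align 8); @8: target [8B, align 8] → 16; size 16, align 8
@0: c [2B, align 2] → 2
+2 pad (align 4)
@4: m13 [4B, align 4] → 8
@8: f [104B, align 8] → 112
@112: g [4B, align 4] → 116
+4 pad (align 8)
@120: m6 [16B, align 8] → 136
@136: m3 [4B, align 4] → 140
@140: m2 [4B, align 4] → 144
@144: a [104B, align 8] → 248
@248: m17 [4B, align 4] → 252
+4 tail pad (align 8)
size 256, align 8
array of 5: 5 × 256 = 1280

1280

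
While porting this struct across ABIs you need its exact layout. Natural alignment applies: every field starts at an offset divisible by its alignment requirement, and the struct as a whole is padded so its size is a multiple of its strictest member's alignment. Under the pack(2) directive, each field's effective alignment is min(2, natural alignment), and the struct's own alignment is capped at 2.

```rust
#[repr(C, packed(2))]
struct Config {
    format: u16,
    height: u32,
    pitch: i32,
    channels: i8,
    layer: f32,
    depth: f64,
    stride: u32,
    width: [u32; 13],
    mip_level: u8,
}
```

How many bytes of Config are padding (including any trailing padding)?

2

0..2  format  (2B, 2-aligned)
2..6  height  (4B, 2-aligned)
6..10  pitch  (4B, 2-aligned)
10..11  channels  (1B, 1-aligned)
11..12  -- padding (1B)
12..16  layer  (4B, 2-aligned)
16..24  depth  (8B, 2-aligned)
24..28  stride  (4B, 2-aligned)
28..80  width  (52B, 2-aligned)
80..81  mip_level  (1B, 1-aligned)
81..82  -- tail padding (1B)
sizeof = 82, alignof = 2
data bytes 80, size 82 → padding 2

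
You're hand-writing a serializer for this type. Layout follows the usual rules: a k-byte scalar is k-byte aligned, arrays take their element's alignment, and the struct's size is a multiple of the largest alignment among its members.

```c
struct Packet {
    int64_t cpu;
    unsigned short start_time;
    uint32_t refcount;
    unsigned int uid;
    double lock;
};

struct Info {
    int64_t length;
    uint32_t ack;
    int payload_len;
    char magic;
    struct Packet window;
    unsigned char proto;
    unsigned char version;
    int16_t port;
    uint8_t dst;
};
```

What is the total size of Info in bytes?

64 bytes

Packet: 0..8  cpu  (8B, 8-aligned); 8..10  start_time  (2B, 2-aligned); 10..12  -- padding (2B); 12..16  refcount  (4B, 4-aligned); 16..20  uid  (4B, 4-aligned); 20..24  -- padding (4B); 24..32  lock  (8B, 8-aligned); sizeof = 32, alignof = 8
0..8  length  (8B, 8-aligned)
8..12  ack  (4B, 4-aligned)
12..16  payload_len  (4B, 4-aligned)
16..17  magic  (1B, 1-aligned)
17..24  -- padding (7B)
24..56  window  (32B, 8-aligned)
56..57  proto  (1B, 1-aligned)
57..58  version  (1B, 1-aligned)
58..60  port  (2B, 2-aligned)
60..61  dst  (1B, 1-aligned)
61..64  -- tail padding (3B)
sizeof = 64, alignof = 8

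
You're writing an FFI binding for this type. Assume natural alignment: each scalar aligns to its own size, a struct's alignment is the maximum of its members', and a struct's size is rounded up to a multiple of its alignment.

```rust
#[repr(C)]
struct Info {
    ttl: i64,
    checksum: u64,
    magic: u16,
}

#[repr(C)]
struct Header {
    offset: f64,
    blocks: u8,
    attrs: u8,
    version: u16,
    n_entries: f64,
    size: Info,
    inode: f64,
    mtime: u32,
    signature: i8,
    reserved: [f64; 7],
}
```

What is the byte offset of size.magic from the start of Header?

40

Info: 0..8  ttl  (8B, 8-aligned); 8..16  checksum  (8B, 8-aligned); 16..18  magic  (2B, 2-aligned); 18..24  -- tail padding (6B); sizeof = 24, alignof = 8
0..8  offset  (8B, 8-aligned)
8..9  blocks  (1B, 1-aligned)
9..10  attrs  (1B, 1-aligned)
10..12  version  (2B, 2-aligned)
12..16  -- padding (4B)
16..24  n_entries  (8B, 8-aligned)
24..48  size  (24B, 8-aligned)
within Info: magic at 16
24 + 16 = 40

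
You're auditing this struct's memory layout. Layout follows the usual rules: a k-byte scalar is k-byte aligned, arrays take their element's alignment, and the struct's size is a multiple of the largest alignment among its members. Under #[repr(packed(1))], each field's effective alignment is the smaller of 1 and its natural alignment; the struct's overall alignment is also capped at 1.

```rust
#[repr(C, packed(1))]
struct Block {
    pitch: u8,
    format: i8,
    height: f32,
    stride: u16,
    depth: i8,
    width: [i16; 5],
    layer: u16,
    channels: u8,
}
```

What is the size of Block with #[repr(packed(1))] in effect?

22

@0: pitch [1B, align 1] → 1
@1: format [1B, align 1] → 2
@2: height [4B, align 1] → 6
@6: stride [2B, align 1] → 8
@8: depth [1B, align 1] → 9
@9: width [10B, align 1] → 19
@19: layer [2B, align 1] → 21
@21: channels [1B, align 1] → 22
size 22, align 1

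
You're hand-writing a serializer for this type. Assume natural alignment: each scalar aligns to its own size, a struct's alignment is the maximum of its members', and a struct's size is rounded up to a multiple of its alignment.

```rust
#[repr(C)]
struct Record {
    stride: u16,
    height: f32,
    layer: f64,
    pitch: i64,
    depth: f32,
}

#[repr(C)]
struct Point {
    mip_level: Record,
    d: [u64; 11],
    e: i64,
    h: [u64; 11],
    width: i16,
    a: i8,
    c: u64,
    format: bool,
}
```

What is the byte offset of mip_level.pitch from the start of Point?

Record: @0: stride [2B, align 2] → 2; +2 pad (align 4); @4: height [4B, align 4] → 8; @8: layer [8B, align 8] → 16; @16: pitch [8B, align 8] → 24; @24: depth [4B, align 4] → 28; +4 tail pad (align 8); size 32, align 8
@0: mip_level [32B, align 8] → 32
within Record: pitch at 16
0 + 16 = 16

16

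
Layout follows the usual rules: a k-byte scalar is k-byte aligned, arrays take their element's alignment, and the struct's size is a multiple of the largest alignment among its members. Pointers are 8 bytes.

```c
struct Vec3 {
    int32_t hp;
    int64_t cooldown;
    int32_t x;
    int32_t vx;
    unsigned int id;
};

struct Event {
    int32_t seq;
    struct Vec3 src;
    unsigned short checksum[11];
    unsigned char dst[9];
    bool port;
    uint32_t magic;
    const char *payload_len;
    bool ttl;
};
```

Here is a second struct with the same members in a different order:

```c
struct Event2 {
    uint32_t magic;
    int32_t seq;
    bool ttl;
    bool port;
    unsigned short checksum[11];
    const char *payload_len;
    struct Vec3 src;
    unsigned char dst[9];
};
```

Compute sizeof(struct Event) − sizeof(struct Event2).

Vec3: @0: hp [4B, align 4] → 4; +4 pad (align 8); @8: cooldown [8B, align 8] → 16; @16: x [4B, align 4] → 20; @20: vx [4B, align 4] → 24; @24: id [4B, align 4] → 28; +4 tail pad (align 8); size 32, align 8
@0: seq [4B, align 4] → 4
+4 pad (align 8)
@8: src [32B, align 8] → 40
@40: checksum [22B, align 2] → 62
@62: dst [9B, align 1] → 71
@71: port [1B, align 1] → 72
@72: magic [4B, align 4] → 76
+4 pad (align 8)
@80: payload_len [8B, align 8] → 88
@88: ttl [1B, align 1] → 89
+7 tail pad (align 8)
size 96, align 8
— Event2 —
@0: magic [4B, align 4] → 4
@4: seq [4B, align 4] → 8
@8: ttl [1B, align 1] → 9
@9: port [1B, align 1] → 10
@10: checksum [22B, align 2] → 32
@32: payload_len [8B, align 8] → 40
@40: src [32B, align 8] → 72
@72: dst [9B, align 1] → 81
+7 tail pad (align 8)
size 88, align 8
96 − 88 = 8

8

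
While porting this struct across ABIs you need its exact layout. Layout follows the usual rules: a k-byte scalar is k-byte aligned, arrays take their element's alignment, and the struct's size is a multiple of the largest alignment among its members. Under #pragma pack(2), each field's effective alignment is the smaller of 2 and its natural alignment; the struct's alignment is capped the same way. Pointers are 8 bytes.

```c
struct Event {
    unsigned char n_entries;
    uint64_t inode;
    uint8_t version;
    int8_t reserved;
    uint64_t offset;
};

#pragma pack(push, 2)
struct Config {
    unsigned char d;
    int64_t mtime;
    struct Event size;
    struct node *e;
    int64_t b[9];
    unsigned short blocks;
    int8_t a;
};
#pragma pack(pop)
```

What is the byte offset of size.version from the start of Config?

Event: n_entries at 0 (size 1, align 1) → ends 1; pad 7 to align 8 for inode; inode at 8 (size 8, align 8) → ends 16; version at 16 (size 1, align 1) → ends 17; reserved at 17 (size 1, align 1) → ends 18; pad 6 to align 8 for offset; offset at 24 (size 8, align 8) → ends 32; total 32 bytes, alignment 8
d at 0 (size 1, align 1) → ends 1
pad 1 to align 2 for mtime
mtime at 2 (size 8, align 2) → ends 10
size at 10 (size 32, align 2) → ends 42
within Event: version at 16
10 + 16 = 26

26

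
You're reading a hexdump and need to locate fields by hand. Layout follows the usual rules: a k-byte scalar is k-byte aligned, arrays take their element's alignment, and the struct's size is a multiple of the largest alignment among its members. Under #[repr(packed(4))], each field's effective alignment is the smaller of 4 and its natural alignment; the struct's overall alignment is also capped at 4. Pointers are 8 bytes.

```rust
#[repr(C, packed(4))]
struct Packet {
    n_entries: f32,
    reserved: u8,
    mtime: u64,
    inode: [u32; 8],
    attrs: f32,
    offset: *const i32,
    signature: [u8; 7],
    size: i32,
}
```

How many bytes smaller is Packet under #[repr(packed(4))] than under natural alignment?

8

natural layout:
  n_entries at 0 (size 4, align 4) → ends 4
  reserved at 4 (size 1, align 1) → ends 5
  pad 3 to align 8 for mtime
  mtime at 8 (size 8, align 8) → ends 16
  inode at 16 (size 32, align 4) → ends 48
  attrs at 48 (size 4, align 4) → ends 52
  pad 4 to align 8 for offset
  offset at 56 (size 8, align 8) → ends 64
  signature at 64 (size 7, align 1) → ends 71
  pad 1 to align 4 for size
  size at 72 (size 4, align 4) → ends 76
  tail pad 4 to reach multiple of 8
  total 80 bytes, alignment 8
packed(4) layout:
  n_entries at 0 (size 4, align 4) → ends 4
  reserved at 4 (size 1, align 1) → ends 5
  pad 3 to align 4 for mtime
  mtime at 8 (size 8, align 4) → ends 16
  inode at 16 (size 32, align 4) → ends 48
  attrs at 48 (size 4, align 4) → ends 52
  offset at 52 (size 8, align 4) → ends 60
  signature at 60 (size 7, align 1) → ends 67
  pad 1 to align 4 for size
  size at 68 (size 4, align 4) → ends 72
  total 72 bytes, alignment 4
80 − 72 = 8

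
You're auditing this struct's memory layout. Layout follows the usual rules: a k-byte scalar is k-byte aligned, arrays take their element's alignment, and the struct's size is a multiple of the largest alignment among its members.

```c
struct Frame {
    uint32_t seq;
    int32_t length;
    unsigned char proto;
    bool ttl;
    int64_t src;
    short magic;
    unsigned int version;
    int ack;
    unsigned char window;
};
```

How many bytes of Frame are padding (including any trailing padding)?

11

@0: seq [4B, align 4] → 4
@4: length [4B, align 4] → 8
@8: proto [1B, align 1] → 9
@9: ttl [1B, align 1] → 10
+6 pad (align 8)
@16: src [8B, align 8] → 24
@24: magic [2B, align 2] → 26
+2 pad (align 4)
@28: version [4B, align 4] → 32
@32: ack [4B, align 4] → 36
@36: window [1B, align 1] → 37
+3 tail pad (align 8)
size 40, align 8
data bytes 29, size 40 → padding 11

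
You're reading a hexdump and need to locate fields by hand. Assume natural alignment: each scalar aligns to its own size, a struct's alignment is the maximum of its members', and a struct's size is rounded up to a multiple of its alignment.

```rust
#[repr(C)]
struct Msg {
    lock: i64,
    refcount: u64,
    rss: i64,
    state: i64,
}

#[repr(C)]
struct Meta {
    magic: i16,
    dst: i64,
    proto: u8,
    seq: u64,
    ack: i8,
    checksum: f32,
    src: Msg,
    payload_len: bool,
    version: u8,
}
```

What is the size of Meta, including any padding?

80 bytes

Msg: lock at 0 (size 8, align 8) → ends 8; refcount at 8 (size 8, align 8) → ends 16; rss at 16 (size 8, align 8) → ends 24; state at 24 (size 8, align 8) → ends 32; total 32 bytes, alignment 8
magic at 0 (size 2, align 2) → ends 2
pad 6 to align 8 for dst
dst at 8 (size 8, align 8) → ends 16
proto at 16 (size 1, align 1) → ends 17
pad 7 to align 8 for seq
seq at 24 (size 8, align 8) → ends 32
ack at 32 (size 1, align 1) → ends 33
pad 3 to align 4 for checksum
checksum at 36 (size 4, align 4) → ends 40
src at 40 (size 32, align 8) → ends 72
payload_len at 72 (size 1, align 1) → ends 73
version at 73 (size 1, align 1) → ends 74
tail pad 6 to reach multiple of 8
total 80 bytes, alignment 8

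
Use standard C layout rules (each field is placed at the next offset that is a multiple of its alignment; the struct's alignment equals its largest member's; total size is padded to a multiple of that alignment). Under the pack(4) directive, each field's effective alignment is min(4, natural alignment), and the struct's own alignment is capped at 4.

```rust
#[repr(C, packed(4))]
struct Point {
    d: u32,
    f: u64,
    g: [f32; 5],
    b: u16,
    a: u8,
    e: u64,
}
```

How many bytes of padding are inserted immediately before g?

0

0..4  d  (4B, 4-aligned)
4..12  f  (8B, 4-aligned)
12..32  g  (20B, 4-aligned)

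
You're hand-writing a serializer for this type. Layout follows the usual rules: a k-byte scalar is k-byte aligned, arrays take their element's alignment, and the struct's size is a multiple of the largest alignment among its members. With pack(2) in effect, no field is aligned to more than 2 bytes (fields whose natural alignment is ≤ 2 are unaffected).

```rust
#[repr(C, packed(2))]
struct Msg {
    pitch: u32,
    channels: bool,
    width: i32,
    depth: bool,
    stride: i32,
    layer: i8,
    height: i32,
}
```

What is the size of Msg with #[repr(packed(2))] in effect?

pitch at 0 (size 4, align 2) → ends 4
channels at 4 (size 1, align 1) → ends 5
pad 1 to align 2 for width
width at 6 (size 4, align 2) → ends 10
depth at 10 (size 1, align 1) → ends 11
pad 1 to align 2 for stride
stride at 12 (size 4, align 2) → ends 16
layer at 16 (size 1, align 1) → ends 17
pad 1 to align 2 for height
height at 18 (size 4, align 2) → ends 22
total 22 bytes, alignment 2

22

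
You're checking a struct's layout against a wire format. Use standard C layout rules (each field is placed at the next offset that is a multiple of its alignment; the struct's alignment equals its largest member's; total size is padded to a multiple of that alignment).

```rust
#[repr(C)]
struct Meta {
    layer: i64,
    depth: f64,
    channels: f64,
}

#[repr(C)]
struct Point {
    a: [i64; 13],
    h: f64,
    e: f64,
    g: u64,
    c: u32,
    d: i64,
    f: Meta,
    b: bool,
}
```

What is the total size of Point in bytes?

Meta: @0: layer [8B, align 8] → 8; @8: depth [8B, align 8] → 16; @16: channels [8B, align 8] → 24; size 24, align 8
@0: a [104B, align 8] → 104
@104: h [8B, align 8] → 112
@112: e [8B, align 8] → 120
@120: g [8B, align 8] → 128
@128: c [4B, align 4] → 132
+4 pad (align 8)
@136: d [8B, align 8] → 144
@144: f [24B, align 8] → 168
@168: b [1B, align 1] → 169
+7 tail pad (align 8)
size 176, align 8

176 bytes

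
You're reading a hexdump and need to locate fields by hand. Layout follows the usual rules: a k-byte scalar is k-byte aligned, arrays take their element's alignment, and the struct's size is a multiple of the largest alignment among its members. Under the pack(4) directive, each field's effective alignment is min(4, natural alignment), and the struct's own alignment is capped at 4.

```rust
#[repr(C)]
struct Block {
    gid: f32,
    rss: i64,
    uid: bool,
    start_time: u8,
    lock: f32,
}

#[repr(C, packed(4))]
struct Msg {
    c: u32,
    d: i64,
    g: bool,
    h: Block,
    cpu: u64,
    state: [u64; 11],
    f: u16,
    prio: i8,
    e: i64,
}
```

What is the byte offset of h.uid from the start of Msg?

Block: gid at 0 (size 4, align 4) → ends 4; pad 4 to align 8 for rss; rss at 8 (size 8, align 8) → ends 16; uid at 16 (size 1, align 1) → ends 17; start_time at 17 (size 1, align 1) → ends 18; pad 2 to align 4 for lock; lock at 20 (size 4, align 4) → ends 24; total 24 bytes, alignment 8
c at 0 (size 4, align 4) → ends 4
d at 4 (size 8, align 4) → ends 12
g at 12 (size 1, align 1) → ends 13
pad 3 to align 4 for h
h at 16 (size 24, align 4) → ends 40
within Block: uid at 16
16 + 16 = 32

32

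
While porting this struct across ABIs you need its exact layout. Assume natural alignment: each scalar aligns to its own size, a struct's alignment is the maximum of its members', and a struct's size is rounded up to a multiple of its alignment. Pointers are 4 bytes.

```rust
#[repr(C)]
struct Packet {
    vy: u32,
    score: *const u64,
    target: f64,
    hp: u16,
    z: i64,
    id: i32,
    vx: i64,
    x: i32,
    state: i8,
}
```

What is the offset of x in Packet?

@0: vy [4B, align 4] → 4
@4: score [4B, align 4] → 8
@8: target [8B, align 8] → 16
@16: hp [2B, align 2] → 18
+6 pad (align 8)
@24: z [8B, align 8] → 32
@32: id [4B, align 4] → 36
+4 pad (align 8)
@40: vx [8B, align 8] → 48
@48: x [4B, align 4] → 52

48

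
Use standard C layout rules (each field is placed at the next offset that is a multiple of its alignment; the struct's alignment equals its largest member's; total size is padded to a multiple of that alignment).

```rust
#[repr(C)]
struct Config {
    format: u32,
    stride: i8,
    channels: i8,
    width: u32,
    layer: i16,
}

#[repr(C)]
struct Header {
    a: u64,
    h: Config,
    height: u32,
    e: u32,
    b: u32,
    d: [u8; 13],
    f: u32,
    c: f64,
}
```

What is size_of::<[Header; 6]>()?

Config: format at 0 (size 4, align 4) → ends 4; stride at 4 (size 1, align 1) → ends 5; channels at 5 (size 1, align 1) → ends 6; pad 2 to align 4 for width; width at 8 (size 4, align 4) → ends 12; layer at 12 (size 2, align 2) → ends 14; tail pad 2 to reach multiple of 4; total 16 bytes, alignment 4
a at 0 (size 8, align 8) → ends 8
h at 8 (size 16, align 4) → ends 24
height at 24 (size 4, align 4) → ends 28
e at 28 (size 4, align 4) → ends 32
b at 32 (size 4, align 4) → ends 36
d at 36 (size 13, align 1) → ends 49
pad 3 to align 4 for f
f at 52 (size 4, align 4) → ends 56
c at 56 (size 8, align 8) → ends 64
total 64 bytes, alignment 8
array of 6: 6 × 64 = 384

384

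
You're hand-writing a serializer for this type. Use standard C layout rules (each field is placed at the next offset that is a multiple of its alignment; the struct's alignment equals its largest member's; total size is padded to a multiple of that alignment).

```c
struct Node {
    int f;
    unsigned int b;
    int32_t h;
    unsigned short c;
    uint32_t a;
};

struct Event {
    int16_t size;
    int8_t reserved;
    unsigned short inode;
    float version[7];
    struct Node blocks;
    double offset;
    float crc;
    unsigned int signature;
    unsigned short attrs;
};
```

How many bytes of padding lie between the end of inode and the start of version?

2

Node: 0..4  f  (4B, 4-aligned); 4..8  b  (4B, 4-aligned); 8..12  h  (4B, 4-aligned); 12..14  c  (2B, 2-aligned); 14..16  -- padding (2B); 16..20  a  (4B, 4-aligned); sizeof = 20, alignof = 4
0..2  size  (2B, 2-aligned)
2..3  reserved  (1B, 1-aligned)
3..4  -- padding (1B)
4..6  inode  (2B, 2-aligned)
6..8  -- padding (2B)
8..36  version  (28B, 4-aligned)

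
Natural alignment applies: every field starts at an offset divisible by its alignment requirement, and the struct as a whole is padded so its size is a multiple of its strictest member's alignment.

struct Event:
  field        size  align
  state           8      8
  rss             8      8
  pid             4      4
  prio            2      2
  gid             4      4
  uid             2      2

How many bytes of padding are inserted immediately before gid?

@0: state [8B, align 8] → 8
@8: rss [8B, align 8] → 16
@16: pid [4B, align 4] → 20
@20: prio [2B, align 2] → 22
+2 pad (align 4)
@24: gid [4B, align 4] → 28

2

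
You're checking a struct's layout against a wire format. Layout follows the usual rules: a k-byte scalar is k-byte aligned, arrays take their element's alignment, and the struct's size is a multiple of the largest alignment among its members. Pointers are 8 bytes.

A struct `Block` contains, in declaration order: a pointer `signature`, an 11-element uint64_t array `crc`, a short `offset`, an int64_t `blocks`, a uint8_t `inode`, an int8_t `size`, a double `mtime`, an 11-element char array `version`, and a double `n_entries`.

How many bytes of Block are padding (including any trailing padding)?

@0: signature [8B, align 8] → 8
@8: crc [88B, align 8] → 96
@96: offset [2B, align 2] → 98
+6 pad (align 8)
@104: blocks [8B, align 8] → 112
@112: inode [1B, align 1] → 113
@113: size [1B, align 1] → 114
+6 pad (align 8)
@120: mtime [8B, align 8] → 128
@128: version [11B, align 1] → 139
+5 pad (align 8)
@144: n_entries [8B, align 8] → 152
size 152, align 8
data bytes 135, size 152 → padding 17

17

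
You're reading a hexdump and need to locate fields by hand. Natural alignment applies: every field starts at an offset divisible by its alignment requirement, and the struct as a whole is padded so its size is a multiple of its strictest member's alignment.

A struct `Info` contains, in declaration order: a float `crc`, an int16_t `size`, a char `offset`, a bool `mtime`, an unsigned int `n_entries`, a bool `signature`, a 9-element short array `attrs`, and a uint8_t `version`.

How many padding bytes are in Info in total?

4

@0: crc [4B, align 4] → 4
@4: size [2B, align 2] → 6
@6: offset [1B, align 1] → 7
@7: mtime [1B, align 1] → 8
@8: n_entries [4B, align 4] → 12
@12: signature [1B, align 1] → 13
+1 pad (align 2)
@14: attrs [18B, align 2] → 32
@32: version [1B, align 1] → 33
+3 tail pad (align 4)
size 36, align 4
data bytes 32, size 36 → padding 4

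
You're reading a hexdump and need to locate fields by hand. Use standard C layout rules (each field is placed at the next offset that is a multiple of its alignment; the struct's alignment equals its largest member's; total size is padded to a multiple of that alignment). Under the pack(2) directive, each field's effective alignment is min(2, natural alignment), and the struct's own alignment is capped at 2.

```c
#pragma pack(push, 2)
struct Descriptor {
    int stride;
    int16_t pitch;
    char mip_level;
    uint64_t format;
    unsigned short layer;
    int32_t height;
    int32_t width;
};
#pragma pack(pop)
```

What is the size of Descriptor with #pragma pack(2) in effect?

26

0..4  stride  (4B, 2-aligned)
4..6  pitch  (2B, 2-aligned)
6..7  mip_level  (1B, 1-aligned)
7..8  -- padding (1B)
8..16  format  (8B, 2-aligned)
16..18  layer  (2B, 2-aligned)
18..22  height  (4B, 2-aligned)
22..26  width  (4B, 2-aligned)
sizeof = 26, alignof = 2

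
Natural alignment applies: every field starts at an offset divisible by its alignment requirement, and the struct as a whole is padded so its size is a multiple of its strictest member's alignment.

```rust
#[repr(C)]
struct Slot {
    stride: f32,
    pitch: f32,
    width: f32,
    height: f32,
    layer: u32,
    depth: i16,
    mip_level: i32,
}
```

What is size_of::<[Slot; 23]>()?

0..4  stride  (4B, 4-aligned)
4..8  pitch  (4B, 4-aligned)
8..12  width  (4B, 4-aligned)
12..16  height  (4B, 4-aligned)
16..20  layer  (4B, 4-aligned)
20..22  depth  (2B, 2-aligned)
22..24  -- padding (2B)
24..28  mip_level  (4B, 4-aligned)
sizeof = 28, alignof = 4
array of 23: 23 × 28 = 644

644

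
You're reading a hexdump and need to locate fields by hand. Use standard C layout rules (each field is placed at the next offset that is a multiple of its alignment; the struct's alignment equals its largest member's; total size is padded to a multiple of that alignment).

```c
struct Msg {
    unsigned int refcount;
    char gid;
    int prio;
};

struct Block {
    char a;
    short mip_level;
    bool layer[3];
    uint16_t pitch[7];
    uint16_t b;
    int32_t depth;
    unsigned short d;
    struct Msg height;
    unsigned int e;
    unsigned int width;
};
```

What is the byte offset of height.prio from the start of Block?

Msg: refcount at 0 (size 4, align 4) → ends 4; gid at 4 (size 1, align 1) → ends 5; pad 3 to align 4 for prio; prio at 8 (size 4, align 4) → ends 12; total 12 bytes, alignment 4
a at 0 (size 1, align 1) → ends 1
pad 1 to align 2 for mip_level
mip_level at 2 (size 2, align 2) → ends 4
layer at 4 (size 3, align 1) → ends 7
pad 1 to align 2 for pitch
pitch at 8 (size 14, align 2) → ends 22
b at 22 (size 2, align 2) → ends 24
depth at 24 (size 4, align 4) → ends 28
d at 28 (size 2, align 2) → ends 30
pad 2 to align 4 for height
height at 32 (size 12, align 4) → ends 44
within Msg: prio at 8
32 + 8 = 40

40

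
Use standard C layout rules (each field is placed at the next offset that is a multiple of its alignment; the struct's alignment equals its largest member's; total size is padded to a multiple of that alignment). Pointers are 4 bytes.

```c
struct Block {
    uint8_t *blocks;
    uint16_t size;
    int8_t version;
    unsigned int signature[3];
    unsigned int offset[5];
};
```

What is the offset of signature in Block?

8

@0: blocks [4B, align 4] → 4
@4: size [2B, align 2] → 6
@6: version [1B, align 1] → 7
+1 pad (align 4)
@8: signature [12B, align 4] → 20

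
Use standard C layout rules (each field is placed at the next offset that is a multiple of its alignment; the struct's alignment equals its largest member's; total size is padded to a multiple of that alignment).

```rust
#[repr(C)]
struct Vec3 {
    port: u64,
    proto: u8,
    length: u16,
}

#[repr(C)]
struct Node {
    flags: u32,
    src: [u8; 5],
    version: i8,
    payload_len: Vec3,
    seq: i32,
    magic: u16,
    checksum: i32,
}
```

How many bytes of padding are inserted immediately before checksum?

Vec3: port at 0 (size 8, align 8) → ends 8; proto at 8 (size 1, align 1) → ends 9; pad 1 to align 2 for length; length at 10 (size 2, align 2) → ends 12; tail pad 4 to reach multiple of 8; total 16 bytes, alignment 8
flags at 0 (size 4, align 4) → ends 4
src at 4 (size 5, align 1) → ends 9
version at 9 (size 1, align 1) → ends 10
pad 6 to align 8 for payload_len
payload_len at 16 (size 16, align 8) → ends 32
seq at 32 (size 4, align 4) → ends 36
magic at 36 (size 2, align 2) → ends 38
pad 2 to align 4 for checksum
checksum at 40 (size 4, align 4) → ends 44

2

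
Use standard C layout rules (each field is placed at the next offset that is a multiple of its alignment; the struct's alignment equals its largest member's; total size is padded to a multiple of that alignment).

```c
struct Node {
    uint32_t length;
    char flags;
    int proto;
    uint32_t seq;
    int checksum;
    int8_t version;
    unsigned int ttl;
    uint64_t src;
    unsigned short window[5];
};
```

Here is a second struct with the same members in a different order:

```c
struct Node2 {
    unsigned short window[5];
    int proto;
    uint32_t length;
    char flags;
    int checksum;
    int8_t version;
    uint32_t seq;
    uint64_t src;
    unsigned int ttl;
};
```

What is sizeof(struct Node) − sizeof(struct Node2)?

0..4  length  (4B, 4-aligned)
4..5  flags  (1B, 1-aligned)
5..8  -- padding (3B)
8..12  proto  (4B, 4-aligned)
12..16  seq  (4B, 4-aligned)
16..20  checksum  (4B, 4-aligned)
20..21  version  (1B, 1-aligned)
21..24  -- padding (3B)
24..28  ttl  (4B, 4-aligned)
28..32  -- padding (4B)
32..40  src  (8B, 8-aligned)
40..50  window  (10B, 2-aligned)
50..56  -- tail padding (6B)
sizeof = 56, alignof = 8
— Node2 —
0..10  window  (10B, 2-aligned)
10..12  -- padding (2B)
12..16  proto  (4B, 4-aligned)
16..20  length  (4B, 4-aligned)
20..21  flags  (1B, 1-aligned)
21..24  -- padding (3B)
24..28  checksum  (4B, 4-aligned)
28..29  version  (1B, 1-aligned)
29..32  -- padding (3B)
32..36  seq  (4B, 4-aligned)
36..40  -- padding (4B)
40..48  src  (8B, 8-aligned)
48..52  ttl  (4B, 4-aligned)
52..56  -- tail padding (4B)
sizeof = 56, alignof = 8
56 − 56 = 0

0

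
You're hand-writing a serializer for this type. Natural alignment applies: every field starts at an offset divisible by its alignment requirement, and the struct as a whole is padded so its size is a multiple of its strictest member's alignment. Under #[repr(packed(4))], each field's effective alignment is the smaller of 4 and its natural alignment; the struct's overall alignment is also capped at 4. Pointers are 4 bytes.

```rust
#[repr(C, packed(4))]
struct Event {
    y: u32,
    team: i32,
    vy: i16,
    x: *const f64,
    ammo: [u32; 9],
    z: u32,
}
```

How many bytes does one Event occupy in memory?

56 bytes

0..4  y  (4B, 4-aligned)
4..8  team  (4B, 4-aligned)
8..10  vy  (2B, 2-aligned)
10..12  -- padding (2B)
12..16  x  (4B, 4-aligned)
16..52  ammo  (36B, 4-aligned)
52..56  z  (4B, 4-aligned)
sizeof = 56, alignof = 4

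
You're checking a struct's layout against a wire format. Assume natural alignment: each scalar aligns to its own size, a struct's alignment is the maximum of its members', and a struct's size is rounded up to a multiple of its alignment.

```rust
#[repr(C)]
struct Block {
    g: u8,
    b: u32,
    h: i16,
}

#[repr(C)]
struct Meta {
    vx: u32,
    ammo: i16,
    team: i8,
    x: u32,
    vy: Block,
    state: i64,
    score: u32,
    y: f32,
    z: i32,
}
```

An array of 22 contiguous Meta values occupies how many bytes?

Block: g at 0 (size 1, align 1) → ends 1; pad 3 to align 4 for b; b at 4 (size 4, align 4) → ends 8; h at 8 (size 2, align 2) → ends 10; tail pad 2 to reach multiple of 4; total 12 bytes, alignment 4
vx at 0 (size 4, align 4) → ends 4
ammo at 4 (size 2, align 2) → ends 6
team at 6 (size 1, align 1) → ends 7
pad 1 to align 4 for x
x at 8 (size 4, align 4) → ends 12
vy at 12 (size 12, align 4) → ends 24
state at 24 (size 8, align 8) → ends 32
score at 32 (size 4, align 4) → ends 36
y at 36 (size 4, align 4) → ends 40
z at 40 (size 4, align 4) → ends 44
tail pad 4 to reach multiple of 8
total 48 bytes, alignment 8
array of 22: 22 × 48 = 1056

1056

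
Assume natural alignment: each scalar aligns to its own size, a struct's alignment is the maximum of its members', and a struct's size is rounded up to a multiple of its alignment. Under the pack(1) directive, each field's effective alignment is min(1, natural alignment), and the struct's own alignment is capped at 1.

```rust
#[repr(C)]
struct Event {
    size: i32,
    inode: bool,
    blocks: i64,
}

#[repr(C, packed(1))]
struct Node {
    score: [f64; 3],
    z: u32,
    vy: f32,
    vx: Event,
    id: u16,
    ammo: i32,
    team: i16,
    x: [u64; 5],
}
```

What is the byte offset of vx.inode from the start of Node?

36

Event: 0..4  size  (4B, 4-aligned); 4..5  inode  (1B, 1-aligned); 5..8  -- padding (3B); 8..16  blocks  (8B, 8-aligned); sizeof = 16, alignof = 8
0..24  score  (24B, 1-aligned)
24..28  z  (4B, 1-aligned)
28..32  vy  (4B, 1-aligned)
32..48  vx  (16B, 1-aligned)
within Event: inode at 4
32 + 4 = 36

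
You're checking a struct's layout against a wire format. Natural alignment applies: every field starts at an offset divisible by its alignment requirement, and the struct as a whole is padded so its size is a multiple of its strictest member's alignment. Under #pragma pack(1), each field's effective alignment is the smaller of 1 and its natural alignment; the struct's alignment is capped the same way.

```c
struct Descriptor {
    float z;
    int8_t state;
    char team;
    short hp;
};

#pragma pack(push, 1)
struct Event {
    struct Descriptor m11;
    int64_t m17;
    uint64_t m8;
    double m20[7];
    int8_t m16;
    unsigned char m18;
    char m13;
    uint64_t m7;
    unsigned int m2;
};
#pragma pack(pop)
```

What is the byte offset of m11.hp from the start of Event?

6

Descriptor: z at 0 (size 4, align 4) → ends 4; state at 4 (size 1, align 1) → ends 5; team at 5 (size 1, align 1) → ends 6; hp at 6 (size 2, align 2) → ends 8; total 8 bytes, alignment 4
m11 at 0 (size 8, align 1) → ends 8
within Descriptor: hp at 6
0 + 6 = 6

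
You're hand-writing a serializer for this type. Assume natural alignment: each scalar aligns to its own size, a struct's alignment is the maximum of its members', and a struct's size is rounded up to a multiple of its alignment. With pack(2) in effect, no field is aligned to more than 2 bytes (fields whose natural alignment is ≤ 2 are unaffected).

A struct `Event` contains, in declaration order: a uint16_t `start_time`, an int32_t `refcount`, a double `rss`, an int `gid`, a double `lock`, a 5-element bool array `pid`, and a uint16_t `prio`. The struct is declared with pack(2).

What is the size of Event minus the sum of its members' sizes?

@0: start_time [2B, align 2] → 2
@2: refcount [4B, align 2] → 6
@6: rss [8B, align 2] → 14
@14: gid [4B, align 2] → 18
@18: lock [8B, align 2] → 26
@26: pid [5B, align 1] → 31
+1 pad (align 2)
@32: prio [2B, align 2] → 34
size 34, align 2
data bytes 33, size 34 → padding 1

1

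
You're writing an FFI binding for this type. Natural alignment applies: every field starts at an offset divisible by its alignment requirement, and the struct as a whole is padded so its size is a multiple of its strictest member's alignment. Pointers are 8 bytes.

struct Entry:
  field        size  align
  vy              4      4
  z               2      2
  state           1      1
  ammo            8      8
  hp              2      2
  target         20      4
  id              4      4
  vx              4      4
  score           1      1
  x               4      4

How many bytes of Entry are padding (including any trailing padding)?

0..4  vy  (4B, 4-aligned)
4..6  z  (2B, 2-aligned)
6..7  state  (1B, 1-aligned)
7..8  -- padding (1B)
8..16  ammo  (8B, 8-aligned)
16..18  hp  (2B, 2-aligned)
18..20  -- padding (2B)
20..40  target  (20B, 4-aligned)
40..44  id  (4B, 4-aligned)
44..48  vx  (4B, 4-aligned)
48..49  score  (1B, 1-aligned)
49..52  -- padding (3B)
52..56  x  (4B, 4-aligned)
sizeof = 56, alignof = 8
data bytes 50, size 56 → padding 6

6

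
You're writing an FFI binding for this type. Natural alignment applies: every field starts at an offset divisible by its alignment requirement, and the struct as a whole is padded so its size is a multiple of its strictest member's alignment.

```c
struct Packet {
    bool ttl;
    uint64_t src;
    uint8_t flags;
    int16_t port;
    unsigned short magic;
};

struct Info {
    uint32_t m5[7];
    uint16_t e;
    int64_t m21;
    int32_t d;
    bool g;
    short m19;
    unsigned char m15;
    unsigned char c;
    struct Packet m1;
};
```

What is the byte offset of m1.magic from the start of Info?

76

Packet: 0..1  ttl  (1B, 1-aligned); 1..8  -- padding (7B); 8..16  src  (8B, 8-aligned); 16..17  flags  (1B, 1-aligned); 17..18  -- padding (1B); 18..20  port  (2B, 2-aligned); 20..22  magic  (2B, 2-aligned); 22..24  -- tail padding (2B); sizeof = 24, alignof = 8
0..28  m5  (28B, 4-aligned)
28..30  e  (2B, 2-aligned)
30..32  -- padding (2B)
32..40  m21  (8B, 8-aligned)
40..44  d  (4B, 4-aligned)
44..45  g  (1B, 1-aligned)
45..46  -- padding (1B)
46..48  m19  (2B, 2-aligned)
48..49  m15  (1B, 1-aligned)
49..50  c  (1B, 1-aligned)
50..56  -- padding (6B)
56..80  m1  (24B, 8-aligned)
within Packet: magic at 20
56 + 20 = 76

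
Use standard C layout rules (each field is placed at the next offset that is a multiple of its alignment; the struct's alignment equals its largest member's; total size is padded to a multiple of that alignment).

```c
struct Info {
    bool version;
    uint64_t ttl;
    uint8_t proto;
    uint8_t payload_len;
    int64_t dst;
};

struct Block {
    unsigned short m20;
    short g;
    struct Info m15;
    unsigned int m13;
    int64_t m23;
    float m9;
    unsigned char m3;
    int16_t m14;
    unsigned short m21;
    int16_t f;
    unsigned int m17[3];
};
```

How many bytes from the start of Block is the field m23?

48

Info: version at 0 (size 1, align 1) → ends 1; pad 7 to align 8 for ttl; ttl at 8 (size 8, align 8) → ends 16; proto at 16 (size 1, align 1) → ends 17; payload_len at 17 (size 1, align 1) → ends 18; pad 6 to align 8 for dst; dst at 24 (size 8, align 8) → ends 32; total 32 bytes, alignment 8
m20 at 0 (size 2, align 2) → ends 2
g at 2 (size 2, align 2) → ends 4
pad 4 to align 8 for m15
m15 at 8 (size 32, align 8) → ends 40
m13 at 40 (size 4, align 4) → ends 44
pad 4 to align 8 for m23
m23 at 48 (size 8, align 8) → ends 56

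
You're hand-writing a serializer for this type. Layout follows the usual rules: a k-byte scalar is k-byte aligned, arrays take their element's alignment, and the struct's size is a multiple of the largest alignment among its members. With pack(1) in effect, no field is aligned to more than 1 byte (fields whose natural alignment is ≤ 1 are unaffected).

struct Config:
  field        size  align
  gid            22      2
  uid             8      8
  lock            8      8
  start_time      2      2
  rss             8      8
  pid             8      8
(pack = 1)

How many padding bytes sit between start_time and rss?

0

0..22  gid  (22B, 1-aligned)
22..30  uid  (8B, 1-aligned)
30..38  lock  (8B, 1-aligned)
38..40  start_time  (2B, 1-aligned)
40..48  rss  (8B, 1-aligned)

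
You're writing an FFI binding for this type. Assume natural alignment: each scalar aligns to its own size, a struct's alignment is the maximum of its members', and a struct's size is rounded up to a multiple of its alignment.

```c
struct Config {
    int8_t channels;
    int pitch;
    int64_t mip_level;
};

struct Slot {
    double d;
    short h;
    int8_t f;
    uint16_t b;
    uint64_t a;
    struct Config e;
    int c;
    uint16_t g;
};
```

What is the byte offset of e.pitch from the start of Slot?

Config: @0: channels [1B, align 1] → 1; +3 pad (align 4); @4: pitch [4B, align 4] → 8; @8: mip_level [8B, align 8] → 16; size 16, align 8
@0: d [8B, align 8] → 8
@8: h [2B, align 2] → 10
@10: f [1B, align 1] → 11
+1 pad (align 2)
@12: b [2B, align 2] → 14
+2 pad (align 8)
@16: a [8B, align 8] → 24
@24: e [16B, align 8] → 40
within Config: pitch at 4
24 + 4 = 28

28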